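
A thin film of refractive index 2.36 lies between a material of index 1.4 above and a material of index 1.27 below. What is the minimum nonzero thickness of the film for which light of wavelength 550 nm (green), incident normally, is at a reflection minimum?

117 nm

Ray reflecting at the top interface goes from n = 1.4 toward n = 2.36: a half-wave phase shift.
Bottom surface (2.36 → 1.27): reflection off a lower-index medium gives no phase shift.
Exactly one π shift → a net half-wave offset.
With one net inversion, destructive interference in reflection requires 2 n t = m λ.
Minimum nonzero at m = 1: t = λ / (2 n) = 550 / (2 × 2.36) = 117 nm.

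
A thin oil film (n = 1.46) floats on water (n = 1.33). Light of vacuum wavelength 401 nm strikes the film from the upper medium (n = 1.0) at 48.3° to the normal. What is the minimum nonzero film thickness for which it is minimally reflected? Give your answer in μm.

Ray reflecting at the top interface goes from n = 1.0 toward n = 1.46: a half-wave phase shift.
At the lower boundary (n = 1.46 to n = 1.33) the reflected ray undergoes no phase shift.
The two reflections differ by half a wavelength.
For dark reflection here: 2 n t cos θ_r = m λ.
Snell's law: 1.0 sin 48.3° = 1.46 sin θ_r → sin θ_r = 0.511, cos θ_r = 0.859.
Minimum nonzero at m = 1: t = λ / (2 n cos θ_r) = 401 / (2 × 1.46 × 0.859) = 160 nm.

0.160 μm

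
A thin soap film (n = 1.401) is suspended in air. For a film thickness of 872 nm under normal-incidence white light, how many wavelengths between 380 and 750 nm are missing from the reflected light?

3

Ray reflecting at the top interface goes from n = 1.0 toward n = 1.401: a half-wave phase shift.
Ray reflecting at the bottom interface goes from n = 1.401 toward n = 1.0: no phase shift.
Exactly one π shift → a net half-wave offset.
With one net inversion, destructive interference in reflection requires 2 n t = m λ.
λ = 2 n t / m = 2443 / m nm.
m=3: 814 nm (IR); m=4: 611 nm (visible); m=5: 489 nm (visible); m=6: 407 nm (visible); m=7: 349 nm (UV).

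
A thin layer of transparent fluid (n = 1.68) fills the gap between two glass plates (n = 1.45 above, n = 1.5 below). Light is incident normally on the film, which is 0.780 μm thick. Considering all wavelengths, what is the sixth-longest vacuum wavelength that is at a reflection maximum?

477 nm

At the upper boundary (n = 1.45 to n = 1.68) the reflected ray undergoes a half-wave phase shift.
Bottom surface (1.68 → 1.5): reflection off a lower-index medium gives no phase shift.
Net: one phase inversion between the two reflected rays.
So the condition for constructive reflection is 2 n t = (m + ½) λ.
λ = 2 n t / (m + ½). The sixth-longest wavelength is m = 5: λ = 2 × 1.68 × 780 / 5.50 = 477 nm.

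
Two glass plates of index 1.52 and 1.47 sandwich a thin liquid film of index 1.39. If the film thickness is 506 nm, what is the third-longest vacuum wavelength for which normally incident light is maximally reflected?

At the upper boundary (n = 1.52 to n = 1.39) the reflected ray undergoes no phase shift.
Bottom surface (1.39 → 1.47): reflection off a higher-index medium gives a half-wave phase shift.
Net: one phase inversion between the two reflected rays.
So the condition for constructive reflection is 2 n t = (m + ½) λ.
λ = 2 n t / (m + ½). The third-longest wavelength is m = 2: λ = 2 × 1.39 × 506 / 2.50 = 563 nm.

563 nm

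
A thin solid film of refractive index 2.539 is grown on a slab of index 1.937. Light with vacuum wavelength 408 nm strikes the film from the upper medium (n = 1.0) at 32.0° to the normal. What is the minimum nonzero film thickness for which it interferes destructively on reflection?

82.2 nm

At the upper boundary (n = 1.0 to n = 2.539) the reflected ray undergoes a half-wave phase shift.
Ray reflecting at the bottom interface goes from n = 2.539 toward n = 1.937: no phase shift.
The two reflections differ by half a wavelength.
For weak reflection here: 2 n t cos θ_r = m λ.
Snell's law: 1.0 sin 32.0° = 2.539 sin θ_r → sin θ_r = 0.209, cos θ_r = 0.978.
Minimum nonzero at m = 1: t = λ / (2 n cos θ_r) = 408 / (2 × 2.539 × 0.978) = 82.2 nm.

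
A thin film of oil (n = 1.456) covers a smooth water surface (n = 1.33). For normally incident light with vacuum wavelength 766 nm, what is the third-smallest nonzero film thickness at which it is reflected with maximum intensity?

658 nm

Ray reflecting at the top interface goes from n = 1.0 toward n = 1.456: a half-wave phase shift.
At the lower boundary (n = 1.456 to n = 1.33) the reflected ray undergoes no phase shift.
Net: one phase inversion between the two reflected rays.
With one net inversion, constructive interference in reflection requires 2 n t = (m + ½) λ.
The third-smallest nonzero thickness corresponds to m = 2: t = (m + ½) λ / (2 n) = 2.50 × 766 / (2 × 1.456) = 658 nm.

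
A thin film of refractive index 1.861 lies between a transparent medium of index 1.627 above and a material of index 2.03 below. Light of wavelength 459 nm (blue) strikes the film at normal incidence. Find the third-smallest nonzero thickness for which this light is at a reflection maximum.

370 nm

Ray reflecting at the top interface goes from n = 1.627 toward n = 1.861: a half-wave phase shift.
At the lower boundary (n = 1.861 to n = 2.03) the reflected ray undergoes a half-wave phase shift.
The two reflections carry the same phase change, so no net offset.
For strong reflection here: 2 n t = m λ.
The third-smallest nonzero thickness corresponds to m = 3: t = m λ / (2 n) = 3.00 × 459 / (2 × 1.861) = 370 nm.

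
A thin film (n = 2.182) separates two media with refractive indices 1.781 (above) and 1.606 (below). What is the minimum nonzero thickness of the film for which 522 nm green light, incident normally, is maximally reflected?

At the upper boundary (n = 1.781 to n = 2.182) the reflected ray undergoes a half-wave phase shift.
Bottom surface (2.182 → 1.606): reflection off a lower-index medium gives no phase shift.
The two reflections differ by half a wavelength.
So the condition for constructive reflection is 2 n t = (m + ½) λ.
Minimum at m = 0: t = λ / (4 n) = 522 / (4 × 2.182) = 59.8 nm.

59.8 nm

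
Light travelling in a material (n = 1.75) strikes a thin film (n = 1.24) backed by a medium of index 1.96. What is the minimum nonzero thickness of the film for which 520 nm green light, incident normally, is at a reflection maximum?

At the upper boundary (n = 1.75 to n = 1.24) the reflected ray undergoes no phase shift.
Ray reflecting at the bottom interface goes from n = 1.24 toward n = 1.96: a half-wave phase shift.
The two reflections differ by half a wavelength.
So the condition for constructive reflection is 2 n t = (m + ½) λ.
Minimum at m = 0: t = λ / (4 n) = 520 / (4 × 1.24) = 105 nm.

105 nm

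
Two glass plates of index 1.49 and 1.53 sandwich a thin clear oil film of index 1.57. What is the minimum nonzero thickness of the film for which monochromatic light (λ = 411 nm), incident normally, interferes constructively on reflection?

At the upper boundary (n = 1.49 to n = 1.57) the reflected ray undergoes a half-wave phase shift.
Bottom surface (1.57 → 1.53): reflection off a lower-index medium gives no phase shift.
Net: one phase inversion between the two reflected rays.
So the condition for constructive reflection is 2 n t = (m + ½) λ.
Minimum at m = 0: t = λ / (4 n) = 411 / (4 × 1.57) = 65.4 nm.

65.4 nm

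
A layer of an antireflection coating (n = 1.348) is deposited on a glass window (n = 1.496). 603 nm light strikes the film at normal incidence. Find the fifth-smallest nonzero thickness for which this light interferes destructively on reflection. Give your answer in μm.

At the upper boundary (n = 1.0 to n = 1.348) the reflected ray undergoes a half-wave phase shift.
At the lower boundary (n = 1.348 to n = 1.496) the reflected ray undergoes a half-wave phase shift.
The two reflections carry the same phase change, so no net offset.
With no net inversion, destructive interference in reflection requires 2 n t = (m + ½) λ.
The fifth-smallest nonzero thickness corresponds to m = 4: t = (m + ½) λ / (2 n) = 4.50 × 603 / (2 × 1.348) = 1006 nm.

1.01 μm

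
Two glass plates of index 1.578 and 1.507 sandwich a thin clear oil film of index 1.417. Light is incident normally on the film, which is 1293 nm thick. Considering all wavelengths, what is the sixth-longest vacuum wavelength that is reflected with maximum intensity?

At the upper boundary (n = 1.578 to n = 1.417) the reflected ray undergoes no phase shift.
Ray reflecting at the bottom interface goes from n = 1.417 toward n = 1.507: a half-wave phase shift.
The two reflections differ by half a wavelength.
With one net inversion, constructive interference in reflection requires 2 n t = (m + ½) λ.
λ = 2 n t / (m + ½). The sixth-longest wavelength is m = 5: λ = 2 × 1.417 × 1293 / 5.50 = 666 nm.

666 nm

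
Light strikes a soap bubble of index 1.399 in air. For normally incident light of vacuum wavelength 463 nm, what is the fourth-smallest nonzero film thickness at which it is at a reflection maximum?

Top surface (1.0 → 1.399): reflection off a higher-index medium gives a half-wave phase shift.
At the lower boundary (n = 1.399 to n = 1.0) the reflected ray undergoes no phase shift.
Exactly one π shift → a net half-wave offset.
With one net inversion, constructive interference in reflection requires 2 n t = (m + ½) λ.
The fourth-smallest nonzero thickness corresponds to m = 3: t = (m + ½) λ / (2 n) = 3.50 × 463 / (2 × 1.399) = 579 nm.

579 nm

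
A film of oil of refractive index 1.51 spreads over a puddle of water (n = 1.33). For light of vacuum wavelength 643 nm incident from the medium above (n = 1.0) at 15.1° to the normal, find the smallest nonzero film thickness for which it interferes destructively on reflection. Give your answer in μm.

Top surface (1.0 → 1.51): reflection off a higher-index medium gives a half-wave phase shift.
Ray reflecting at the bottom interface goes from n = 1.51 toward n = 1.33: no phase shift.
Net: one phase inversion between the two reflected rays.
With one net inversion, destructive interference in reflection requires 2 n t cos θ_r = m λ.
Snell's law: 1.0 sin 15.1° = 1.51 sin θ_r → sin θ_r = 0.173, cos θ_r = 0.985.
Minimum nonzero at m = 1: t = λ / (2 n cos θ_r) = 643 / (2 × 1.51 × 0.985) = 216 nm.

0.216 μm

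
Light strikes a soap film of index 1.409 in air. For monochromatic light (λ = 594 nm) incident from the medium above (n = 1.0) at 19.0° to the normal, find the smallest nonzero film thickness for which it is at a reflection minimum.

Top surface (1.0 → 1.409): reflection off a higher-index medium gives a half-wave phase shift.
At the lower boundary (n = 1.409 to n = 1.0) the reflected ray undergoes no phase shift.
Net: one phase inversion between the two reflected rays.
For minimum reflection here: 2 n t cos θ_r = m λ.
Snell's law: 1.0 sin 19.0° = 1.409 sin θ_r → sin θ_r = 0.231, cos θ_r = 0.973.
Minimum nonzero at m = 1: t = λ / (2 n cos θ_r) = 594 / (2 × 1.409 × 0.973) = 217 nm.

217 nm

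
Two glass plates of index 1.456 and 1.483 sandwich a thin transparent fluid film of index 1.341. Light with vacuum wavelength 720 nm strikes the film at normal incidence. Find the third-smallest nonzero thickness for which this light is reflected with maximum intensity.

671 nm

Ray reflecting at the top interface goes from n = 1.456 toward n = 1.341: no phase shift.
Ray reflecting at the bottom interface goes from n = 1.341 toward n = 1.483: a half-wave phase shift.
Net: one phase inversion between the two reflected rays.
With one net inversion, constructive interference in reflection requires 2 n t = (m + ½) λ.
The third-smallest nonzero thickness corresponds to m = 2: t = (m + ½) λ / (2 n) = 2.50 × 720 / (2 × 1.341) = 671 nm.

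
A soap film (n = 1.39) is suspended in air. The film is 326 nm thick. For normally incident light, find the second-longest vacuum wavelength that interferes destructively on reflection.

Ray reflecting at the top interface goes from n = 1.0 toward n = 1.39: a half-wave phase shift.
Bottom surface (1.39 → 1.0): reflection off a lower-index medium gives no phase shift.
Net: one phase inversion between the two reflected rays.
So the condition for destructive reflection is 2 n t = m λ.
λ = 2 n t / m. The second-longest wavelength is m = 2: λ = 2 × 1.39 × 326 / 2.00 = 453 nm.

453 nm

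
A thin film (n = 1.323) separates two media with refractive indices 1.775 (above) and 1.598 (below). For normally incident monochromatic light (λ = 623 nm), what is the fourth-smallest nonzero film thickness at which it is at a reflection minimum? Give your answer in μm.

At the upper boundary (n = 1.775 to n = 1.323) the reflected ray undergoes no phase shift.
Bottom surface (1.323 → 1.598): reflection off a higher-index medium gives a half-wave phase shift.
Net: one phase inversion between the two reflected rays.
For dark reflection here: 2 n t = m λ.
The fourth-smallest nonzero thickness corresponds to m = 4: t = m λ / (2 n) = 4.00 × 623 / (2 × 1.323) = 942 nm.

0.942 μm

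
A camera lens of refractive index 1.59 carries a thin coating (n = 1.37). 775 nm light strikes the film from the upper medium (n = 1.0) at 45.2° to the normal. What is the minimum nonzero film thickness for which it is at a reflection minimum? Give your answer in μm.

At the upper boundary (n = 1.0 to n = 1.37) the reflected ray undergoes a half-wave phase shift.
Ray reflecting at the bottom interface goes from n = 1.37 toward n = 1.59: a half-wave phase shift.
Zero or two π shifts → no net half-wave offset.
So the condition for destructive reflection is 2 n t cos θ_r = (m + ½) λ.
Snell's law: 1.0 sin 45.2° = 1.37 sin θ_r → sin θ_r = 0.518, cos θ_r = 0.855.
Minimum at m = 0: t = λ / (4 n cos θ_r) = 775 / (4 × 1.37 × 0.855) = 165 nm.

0.165 μm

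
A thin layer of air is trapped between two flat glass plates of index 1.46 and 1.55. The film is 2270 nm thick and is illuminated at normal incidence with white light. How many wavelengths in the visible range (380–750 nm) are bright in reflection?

Top surface (1.46 → 1.0): reflection off a lower-index medium gives no phase shift.
At the lower boundary (n = 1.0 to n = 1.55) the reflected ray undergoes a half-wave phase shift.
Net: one phase inversion between the two reflected rays.
With one net inversion, constructive interference in reflection requires 2 n t = (m + ½) λ.
λ = 2 n t / (m + ½) = 4540 / (m + ½) nm.
m=5: 825 nm (IR); m=6: 698 nm (visible); m=7: 605 nm (visible); m=8: 534 nm (visible); m=9: 478 nm (visible); m=10: 432 nm (visible); m=11: 395 nm (visible); m=12: 363 nm (UV).

6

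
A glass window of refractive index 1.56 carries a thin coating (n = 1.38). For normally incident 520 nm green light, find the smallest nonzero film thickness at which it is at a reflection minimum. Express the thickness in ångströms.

942 Å

At the upper boundary (n = 1.0 to n = 1.38) the reflected ray undergoes a half-wave phase shift.
Bottom surface (1.38 → 1.56): reflection off a higher-index medium gives a half-wave phase shift.
The two reflections carry the same phase change, so no net offset.
For weak reflection here: 2 n t = (m + ½) λ.
Minimum at m = 0: t = λ / (4 n) = 520 / (4 × 1.38) = 94.2 nm.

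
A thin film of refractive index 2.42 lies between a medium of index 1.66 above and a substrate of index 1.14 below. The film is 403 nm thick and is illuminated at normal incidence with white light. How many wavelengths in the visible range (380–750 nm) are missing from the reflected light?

3

Ray reflecting at the top interface goes from n = 1.66 toward n = 2.42: a half-wave phase shift.
At the lower boundary (n = 2.42 to n = 1.14) the reflected ray undergoes no phase shift.
Exactly one π shift → a net half-wave offset.
So the condition for destructive reflection is 2 n t = m λ.
λ = 2 n t / m = 1951 / m nm.
m=2: 975 nm (IR); m=3: 650 nm (visible); m=4: 488 nm (visible); m=5: 390 nm (visible); m=6: 325 nm (UV).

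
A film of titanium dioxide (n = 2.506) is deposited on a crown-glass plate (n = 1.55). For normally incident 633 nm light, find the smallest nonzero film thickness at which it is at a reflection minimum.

126 nm

At the upper boundary (n = 1.0 to n = 2.506) the reflected ray undergoes a half-wave phase shift.
Bottom surface (2.506 → 1.55): reflection off a lower-index medium gives no phase shift.
Exactly one π shift → a net half-wave offset.
So the condition for destructive reflection is 2 n t = m λ.
Minimum nonzero at m = 1: t = λ / (2 n) = 633 / (2 × 2.506) = 126 nm.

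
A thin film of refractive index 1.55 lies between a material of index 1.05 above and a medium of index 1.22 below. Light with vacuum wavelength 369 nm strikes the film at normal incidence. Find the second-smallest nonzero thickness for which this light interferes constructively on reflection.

Ray reflecting at the top interface goes from n = 1.05 toward n = 1.55: a half-wave phase shift.
At the lower boundary (n = 1.55 to n = 1.22) the reflected ray undergoes no phase shift.
Net: one phase inversion between the two reflected rays.
So the condition for constructive reflection is 2 n t = (m + ½) λ.
The second-smallest nonzero thickness corresponds to m = 1: t = (m + ½) λ / (2 n) = 1.50 × 369 / (2 × 1.55) = 179 nm.

179 nm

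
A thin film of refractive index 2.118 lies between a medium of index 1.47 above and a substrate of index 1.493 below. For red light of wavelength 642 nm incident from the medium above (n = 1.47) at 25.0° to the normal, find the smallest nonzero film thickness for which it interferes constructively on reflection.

Ray reflecting at the top interface goes from n = 1.47 toward n = 2.118: a half-wave phase shift.
Ray reflecting at the bottom interface goes from n = 2.118 toward n = 1.493: no phase shift.
Exactly one π shift → a net half-wave offset.
For bright reflection here: 2 n t cos θ_r = (m + ½) λ.
Snell's law: 1.47 sin 25.0° = 2.118 sin θ_r → sin θ_r = 0.293, cos θ_r = 0.956.
Minimum at m = 0: t = λ / (4 n cos θ_r) = 642 / (4 × 2.118 × 0.956) = 79.3 nm.

79.3 nm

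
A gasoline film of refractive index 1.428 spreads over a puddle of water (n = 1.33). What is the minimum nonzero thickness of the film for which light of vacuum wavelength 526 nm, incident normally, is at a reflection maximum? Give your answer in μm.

0.0921 μm

At the upper boundary (n = 1.0 to n = 1.428) the reflected ray undergoes a half-wave phase shift.
Ray reflecting at the bottom interface goes from n = 1.428 toward n = 1.33: no phase shift.
Exactly one π shift → a net half-wave offset.
For bright reflection here: 2 n t = (m + ½) λ.
Minimum at m = 0: t = λ / (4 n) = 526 / (4 × 1.428) = 92.1 nm.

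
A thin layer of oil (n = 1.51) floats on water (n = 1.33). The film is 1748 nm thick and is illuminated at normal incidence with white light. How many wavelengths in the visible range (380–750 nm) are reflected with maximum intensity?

At the upper boundary (n = 1.0 to n = 1.51) the reflected ray undergoes a half-wave phase shift.
Ray reflecting at the bottom interface goes from n = 1.51 toward n = 1.33: no phase shift.
Exactly one π shift → a net half-wave offset.
With one net inversion, constructive interference in reflection requires 2 n t = (m + ½) λ.
λ = 2 n t / (m + ½) = 5279 / (m + ½) nm.
m=6: 812 nm (IR); m=7: 704 nm (visible); m=8: 621 nm (visible); m=9: 556 nm (visible); m=10: 503 nm (visible); m=11: 459 nm (visible); m=12: 422 nm (visible); m=13: 391 nm (visible); m=14: 364 nm (UV).

7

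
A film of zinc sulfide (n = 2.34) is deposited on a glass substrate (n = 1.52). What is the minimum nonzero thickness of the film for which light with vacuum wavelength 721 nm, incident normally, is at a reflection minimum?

Ray reflecting at the top interface goes from n = 1.0 toward n = 2.34: a half-wave phase shift.
Ray reflecting at the bottom interface goes from n = 2.34 toward n = 1.52: no phase shift.
Exactly one π shift → a net half-wave offset.
With one net inversion, destructive interference in reflection requires 2 n t = m λ.
Minimum nonzero at m = 1: t = λ / (2 n) = 721 / (2 × 2.34) = 154 nm.

154 nm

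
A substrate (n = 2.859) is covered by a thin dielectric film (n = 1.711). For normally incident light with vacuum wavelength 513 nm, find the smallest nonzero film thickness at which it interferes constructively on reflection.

Top surface (1.0 → 1.711): reflection off a higher-index medium gives a half-wave phase shift.
At the lower boundary (n = 1.711 to n = 2.859) the reflected ray undergoes a half-wave phase shift.
The two reflections carry the same phase change, so no net offset.
For strong reflection here: 2 n t = m λ.
Minimum nonzero at m = 1: t = λ / (2 n) = 513 / (2 × 1.711) = 150 nm.

150 nm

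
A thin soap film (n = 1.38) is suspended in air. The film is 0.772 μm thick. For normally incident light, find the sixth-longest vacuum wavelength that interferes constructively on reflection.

387 nm

Top surface (1.0 → 1.38): reflection off a higher-index medium gives a half-wave phase shift.
At the lower boundary (n = 1.38 to n = 1.0) the reflected ray undergoes no phase shift.
Exactly one π shift → a net half-wave offset.
With one net inversion, constructive interference in reflection requires 2 n t = (m + ½) λ.
λ = 2 n t / (m + ½). The sixth-longest wavelength is m = 5: λ = 2 × 1.38 × 772 / 5.50 = 387 nm.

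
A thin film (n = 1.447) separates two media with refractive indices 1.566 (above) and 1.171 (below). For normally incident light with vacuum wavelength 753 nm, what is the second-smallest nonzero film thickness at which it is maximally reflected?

Ray reflecting at the top interface goes from n = 1.566 toward n = 1.447: no phase shift.
Bottom surface (1.447 → 1.171): reflection off a lower-index medium gives no phase shift.
Net: no relative phase inversion (both shifts match).
With no net inversion, constructive interference in reflection requires 2 n t = m λ.
The second-smallest nonzero thickness corresponds to m = 2: t = m λ / (2 n) = 2.00 × 753 / (2 × 1.447) = 520 nm.

520 nm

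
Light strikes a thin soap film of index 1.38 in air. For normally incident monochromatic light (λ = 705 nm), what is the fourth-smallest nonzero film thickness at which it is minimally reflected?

Top surface (1.0 → 1.38): reflection off a higher-index medium gives a half-wave phase shift.
At the lower boundary (n = 1.38 to n = 1.0) the reflected ray undergoes no phase shift.
The two reflections differ by half a wavelength.
For minimum reflection here: 2 n t = m λ.
The fourth-smallest nonzero thickness corresponds to m = 4: t = m λ / (2 n) = 4.00 × 705 / (2 × 1.38) = 1022 nm.

1022 nm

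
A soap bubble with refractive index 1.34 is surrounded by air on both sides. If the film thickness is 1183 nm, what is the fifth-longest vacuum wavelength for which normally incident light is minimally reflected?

634 nm

Ray reflecting at the top interface goes from n = 1.0 toward n = 1.34: a half-wave phase shift.
Bottom surface (1.34 → 1.0): reflection off a lower-index medium gives no phase shift.
The two reflections differ by half a wavelength.
So the condition for destructive reflection is 2 n t = m λ.
λ = 2 n t / m. The fifth-longest wavelength is m = 5: λ = 2 × 1.34 × 1183 / 5.00 = 634 nm.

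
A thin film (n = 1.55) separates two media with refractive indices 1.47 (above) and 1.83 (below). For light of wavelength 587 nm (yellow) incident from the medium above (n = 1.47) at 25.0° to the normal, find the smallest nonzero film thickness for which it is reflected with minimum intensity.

Top surface (1.47 → 1.55): reflection off a higher-index medium gives a half-wave phase shift.
At the lower boundary (n = 1.55 to n = 1.83) the reflected ray undergoes a half-wave phase shift.
Net: no relative phase inversion (both shifts match).
With no net inversion, destructive interference in reflection requires 2 n t cos θ_r = (m + ½) λ.
Snell's law: 1.47 sin 25.0° = 1.55 sin θ_r → sin θ_r = 0.401, cos θ_r = 0.916.
Minimum at m = 0: t = λ / (4 n cos θ_r) = 587 / (4 × 1.55 × 0.916) = 103 nm.

103 nm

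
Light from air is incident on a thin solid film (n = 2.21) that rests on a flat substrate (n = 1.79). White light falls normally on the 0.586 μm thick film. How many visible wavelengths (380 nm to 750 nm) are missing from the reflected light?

3

At the upper boundary (n = 1.0 to n = 2.21) the reflected ray undergoes a half-wave phase shift.
Bottom surface (2.21 → 1.79): reflection off a lower-index medium gives no phase shift.
The two reflections differ by half a wavelength.
So the condition for destructive reflection is 2 n t = m λ.
λ = 2 n t / m = 2590 / m nm.
m=3: 863 nm (IR); m=4: 648 nm (visible); m=5: 518 nm (visible); m=6: 432 nm (visible); m=7: 370 nm (UV).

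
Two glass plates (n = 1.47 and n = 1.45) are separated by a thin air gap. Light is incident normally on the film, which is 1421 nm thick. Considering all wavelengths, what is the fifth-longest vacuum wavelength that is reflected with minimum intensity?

568 nm

Ray reflecting at the top interface goes from n = 1.47 toward n = 1.0: no phase shift.
Ray reflecting at the bottom interface goes from n = 1.0 toward n = 1.45: a half-wave phase shift.
Exactly one π shift → a net half-wave offset.
So the condition for destructive reflection is 2 n t = m λ.
λ = 2 n t / m. The fifth-longest wavelength is m = 5: λ = 2 × 1.0 × 1421 / 5.00 = 568 nm.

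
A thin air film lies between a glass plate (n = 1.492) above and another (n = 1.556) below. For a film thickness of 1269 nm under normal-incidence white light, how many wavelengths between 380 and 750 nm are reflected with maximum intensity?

Top surface (1.492 → 1.0): reflection off a lower-index medium gives no phase shift.
At the lower boundary (n = 1.0 to n = 1.556) the reflected ray undergoes a half-wave phase shift.
Exactly one π shift → a net half-wave offset.
With one net inversion, constructive interference in reflection requires 2 n t = (m + ½) λ.
λ = 2 n t / (m + ½) = 2538 / (m + ½) nm.
m=2: 1015 nm (IR); m=3: 725 nm (visible); m=4: 564 nm (visible); m=5: 461 nm (visible); m=6: 390 nm (visible); m=7: 338 nm (UV).

4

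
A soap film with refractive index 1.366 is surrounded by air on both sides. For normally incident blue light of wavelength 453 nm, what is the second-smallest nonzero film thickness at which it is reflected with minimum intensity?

Top surface (1.0 → 1.366): reflection off a higher-index medium gives a half-wave phase shift.
Bottom surface (1.366 → 1.0): reflection off a lower-index medium gives no phase shift.
Net: one phase inversion between the two reflected rays.
So the condition for destructive reflection is 2 n t = m λ.
The second-smallest nonzero thickness corresponds to m = 2: t = m λ / (2 n) = 2.00 × 453 / (2 × 1.366) = 332 nm.

332 nm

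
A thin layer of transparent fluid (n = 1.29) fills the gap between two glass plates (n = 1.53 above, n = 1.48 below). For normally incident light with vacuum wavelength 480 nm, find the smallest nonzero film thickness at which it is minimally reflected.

At the upper boundary (n = 1.53 to n = 1.29) the reflected ray undergoes no phase shift.
At the lower boundary (n = 1.29 to n = 1.48) the reflected ray undergoes a half-wave phase shift.
Exactly one π shift → a net half-wave offset.
So the condition for destructive reflection is 2 n t = m λ.
Minimum nonzero at m = 1: t = λ / (2 n) = 480 / (2 × 1.29) = 186 nm.

186 nm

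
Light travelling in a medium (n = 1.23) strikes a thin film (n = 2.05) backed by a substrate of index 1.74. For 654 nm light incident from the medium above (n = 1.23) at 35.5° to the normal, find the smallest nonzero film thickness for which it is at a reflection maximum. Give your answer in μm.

Ray reflecting at the top interface goes from n = 1.23 toward n = 2.05: a half-wave phase shift.
Bottom surface (2.05 → 1.74): reflection off a lower-index medium gives no phase shift.
Net: one phase inversion between the two reflected rays.
For bright reflection here: 2 n t cos θ_r = (m + ½) λ.
Snell's law: 1.23 sin 35.5° = 2.05 sin θ_r → sin θ_r = 0.348, cos θ_r = 0.937.
Minimum at m = 0: t = λ / (4 n cos θ_r) = 654 / (4 × 2.05 × 0.937) = 85.1 nm.

0.0851 μm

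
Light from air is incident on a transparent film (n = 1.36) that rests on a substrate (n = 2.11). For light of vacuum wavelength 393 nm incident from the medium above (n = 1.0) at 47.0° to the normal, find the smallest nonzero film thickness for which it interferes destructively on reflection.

At the upper boundary (n = 1.0 to n = 1.36) the reflected ray undergoes a half-wave phase shift.
At the lower boundary (n = 1.36 to n = 2.11) the reflected ray undergoes a half-wave phase shift.
Net: no relative phase inversion (both shifts match).
So the condition for destructive reflection is 2 n t cos θ_r = (m + ½) λ.
Snell's law: 1.0 sin 47.0° = 1.36 sin θ_r → sin θ_r = 0.538, cos θ_r = 0.843.
Minimum at m = 0: t = λ / (4 n cos θ_r) = 393 / (4 × 1.36 × 0.843) = 85.7 nm.

85.7 nm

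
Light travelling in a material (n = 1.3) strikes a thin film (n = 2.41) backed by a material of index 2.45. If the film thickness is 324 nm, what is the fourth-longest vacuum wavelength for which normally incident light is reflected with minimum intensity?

Top surface (1.3 → 2.41): reflection off a higher-index medium gives a half-wave phase shift.
Bottom surface (2.41 → 2.45): reflection off a higher-index medium gives a half-wave phase shift.
Net: no relative phase inversion (both shifts match).
With no net inversion, destructive interference in reflection requires 2 n t = (m + ½) λ.
λ = 2 n t / (m + ½). The fourth-longest wavelength is m = 3: λ = 2 × 2.41 × 324 / 3.50 = 446 nm.

446 nm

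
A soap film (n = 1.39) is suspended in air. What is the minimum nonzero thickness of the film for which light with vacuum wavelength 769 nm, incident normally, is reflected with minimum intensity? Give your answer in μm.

Ray reflecting at the top interface goes from n = 1.0 toward n = 1.39: a half-wave phase shift.
Ray reflecting at the bottom interface goes from n = 1.39 toward n = 1.0: no phase shift.
Net: one phase inversion between the two reflected rays.
So the condition for destructive reflection is 2 n t = m λ.
Minimum nonzero at m = 1: t = λ / (2 n) = 769 / (2 × 1.39) = 277 nm.

0.277 μm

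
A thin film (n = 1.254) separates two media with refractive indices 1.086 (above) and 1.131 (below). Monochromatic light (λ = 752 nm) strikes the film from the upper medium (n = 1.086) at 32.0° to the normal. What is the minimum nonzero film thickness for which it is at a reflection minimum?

337 nm

Top surface (1.086 → 1.254): reflection off a higher-index medium gives a half-wave phase shift.
At the lower boundary (n = 1.254 to n = 1.131) the reflected ray undergoes no phase shift.
Exactly one π shift → a net half-wave offset.
So the condition for destructive reflection is 2 n t cos θ_r = m λ.
Snell's law: 1.086 sin 32.0° = 1.254 sin θ_r → sin θ_r = 0.459, cos θ_r = 0.888.
Minimum nonzero at m = 1: t = λ / (2 n cos θ_r) = 752 / (2 × 1.254 × 0.888) = 337 nm.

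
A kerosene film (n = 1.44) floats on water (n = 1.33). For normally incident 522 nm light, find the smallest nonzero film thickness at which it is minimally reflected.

181 nm

Top surface (1.0 → 1.44): reflection off a higher-index medium gives a half-wave phase shift.
Ray reflecting at the bottom interface goes from n = 1.44 toward n = 1.33: no phase shift.
Exactly one π shift → a net half-wave offset.
For weak reflection here: 2 n t = m λ.
Minimum nonzero at m = 1: t = λ / (2 n) = 522 / (2 × 1.44) = 181 nm.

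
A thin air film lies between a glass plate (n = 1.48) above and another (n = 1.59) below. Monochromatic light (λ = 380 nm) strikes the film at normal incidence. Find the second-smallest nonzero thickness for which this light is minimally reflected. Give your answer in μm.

0.380 μm

Top surface (1.48 → 1.0): reflection off a lower-index medium gives no phase shift.
Ray reflecting at the bottom interface goes from n = 1.0 toward n = 1.59: a half-wave phase shift.
The two reflections differ by half a wavelength.
So the condition for destructive reflection is 2 n t = m λ.
The second-smallest nonzero thickness corresponds to m = 2: t = m λ / (2 n) = 2.00 × 380 / (2 × 1.0) = 380 nm.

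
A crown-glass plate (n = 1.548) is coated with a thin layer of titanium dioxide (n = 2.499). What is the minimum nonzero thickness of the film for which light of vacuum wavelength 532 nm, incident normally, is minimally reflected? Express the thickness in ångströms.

1064 Å

At the upper boundary (n = 1.0 to n = 2.499) the reflected ray undergoes a half-wave phase shift.
At the lower boundary (n = 2.499 to n = 1.548) the reflected ray undergoes no phase shift.
Net: one phase inversion between the two reflected rays.
For weak reflection here: 2 n t = m λ.
Minimum nonzero at m = 1: t = λ / (2 n) = 532 / (2 × 2.499) = 106 nm.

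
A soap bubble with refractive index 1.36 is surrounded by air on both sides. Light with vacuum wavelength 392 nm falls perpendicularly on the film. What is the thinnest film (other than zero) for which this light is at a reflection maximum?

72.1 nm

At the upper boundary (n = 1.0 to n = 1.36) the reflected ray undergoes a half-wave phase shift.
At the lower boundary (n = 1.36 to n = 1.0) the reflected ray undergoes no phase shift.
Net: one phase inversion between the two reflected rays.
With one net inversion, constructive interference in reflection requires 2 n t = (m + ½) λ.
Minimum at m = 0: t = λ / (4 n) = 392 / (4 × 1.36) = 72.1 nm.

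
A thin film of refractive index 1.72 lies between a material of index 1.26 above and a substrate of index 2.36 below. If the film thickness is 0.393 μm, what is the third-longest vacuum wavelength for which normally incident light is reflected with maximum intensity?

451 nm

Ray reflecting at the top interface goes from n = 1.26 toward n = 1.72: a half-wave phase shift.
Bottom surface (1.72 → 2.36): reflection off a higher-index medium gives a half-wave phase shift.
Net: no relative phase inversion (both shifts match).
So the condition for constructive reflection is 2 n t = m λ.
λ = 2 n t / m. The third-longest wavelength is m = 3: λ = 2 × 1.72 × 393 / 3.00 = 451 nm.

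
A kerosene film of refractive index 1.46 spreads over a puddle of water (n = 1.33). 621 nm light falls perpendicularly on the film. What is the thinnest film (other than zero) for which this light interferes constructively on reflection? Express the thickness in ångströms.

1063 Å

At the upper boundary (n = 1.0 to n = 1.46) the reflected ray undergoes a half-wave phase shift.
At the lower boundary (n = 1.46 to n = 1.33) the reflected ray undergoes no phase shift.
Net: one phase inversion between the two reflected rays.
With one net inversion, constructive interference in reflection requires 2 n t = (m + ½) λ.
Minimum at m = 0: t = λ / (4 n) = 621 / (4 × 1.46) = 106 nm.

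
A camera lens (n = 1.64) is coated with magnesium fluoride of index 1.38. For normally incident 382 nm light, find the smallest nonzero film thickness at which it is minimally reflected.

Top surface (1.0 → 1.38): reflection off a higher-index medium gives a half-wave phase shift.
Ray reflecting at the bottom interface goes from n = 1.38 toward n = 1.64: a half-wave phase shift.
Net: no relative phase inversion (both shifts match).
So the condition for destructive reflection is 2 n t = (m + ½) λ.
Minimum at m = 0: t = λ / (4 n) = 382 / (4 × 1.38) = 69.2 nm.

69.2 nm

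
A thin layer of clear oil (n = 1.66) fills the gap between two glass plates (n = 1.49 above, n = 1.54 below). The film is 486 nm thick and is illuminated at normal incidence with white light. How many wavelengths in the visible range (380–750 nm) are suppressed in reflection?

2

At the upper boundary (n = 1.49 to n = 1.66) the reflected ray undergoes a half-wave phase shift.
At the lower boundary (n = 1.66 to n = 1.54) the reflected ray undergoes no phase shift.
Exactly one π shift → a net half-wave offset.
For dark reflection here: 2 n t = m λ.
λ = 2 n t / m = 1614 / m nm.
m=2: 807 nm (IR); m=3: 538 nm (visible); m=4: 403 nm (visible); m=5: 323 nm (UV).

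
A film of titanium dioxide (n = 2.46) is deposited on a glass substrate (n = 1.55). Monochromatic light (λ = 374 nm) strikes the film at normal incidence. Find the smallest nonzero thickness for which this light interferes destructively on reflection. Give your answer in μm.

Top surface (1.0 → 2.46): reflection off a higher-index medium gives a half-wave phase shift.
Bottom surface (2.46 → 1.55): reflection off a lower-index medium gives no phase shift.
Net: one phase inversion between the two reflected rays.
With one net inversion, destructive interference in reflection requires 2 n t = m λ.
The smallest nonzero thickness corresponds to m = 1: t = m λ / (2 n) = 1.00 × 374 / (2 × 2.46) = 76.0 nm.

0.0760 μm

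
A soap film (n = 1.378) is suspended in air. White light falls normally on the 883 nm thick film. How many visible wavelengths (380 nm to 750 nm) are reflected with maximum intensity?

3

Top surface (1.0 → 1.378): reflection off a higher-index medium gives a half-wave phase shift.
Ray reflecting at the bottom interface goes from n = 1.378 toward n = 1.0: no phase shift.
Exactly one π shift → a net half-wave offset.
With one net inversion, constructive interference in reflection requires 2 n t = (m + ½) λ.
λ = 2 n t / (m + ½) = 2434 / (m + ½) nm.
m=2: 973 nm (IR); m=3: 695 nm (visible); m=4: 541 nm (visible); m=5: 442 nm (visible); m=6: 374 nm (UV).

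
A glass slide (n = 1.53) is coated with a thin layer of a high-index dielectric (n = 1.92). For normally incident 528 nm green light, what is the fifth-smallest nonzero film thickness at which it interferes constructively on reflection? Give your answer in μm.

Ray reflecting at the top interface goes from n = 1.0 toward n = 1.92: a half-wave phase shift.
Bottom surface (1.92 → 1.53): reflection off a lower-index medium gives no phase shift.
The two reflections differ by half a wavelength.
With one net inversion, constructive interference in reflection requires 2 n t = (m + ½) λ.
The fifth-smallest nonzero thickness corresponds to m = 4: t = (m + ½) λ / (2 n) = 4.50 × 528 / (2 × 1.92) = 619 nm.

0.619 μm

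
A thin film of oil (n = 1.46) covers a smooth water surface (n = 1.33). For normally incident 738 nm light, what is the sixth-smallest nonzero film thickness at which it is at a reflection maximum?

1390 nm

Ray reflecting at the top interface goes from n = 1.0 toward n = 1.46: a half-wave phase shift.
At the lower boundary (n = 1.46 to n = 1.33) the reflected ray undergoes no phase shift.
The two reflections differ by half a wavelength.
For strong reflection here: 2 n t = (m + ½) λ.
The sixth-smallest nonzero thickness corresponds to m = 5: t = (m + ½) λ / (2 n) = 5.50 × 738 / (2 × 1.46) = 1390 nm.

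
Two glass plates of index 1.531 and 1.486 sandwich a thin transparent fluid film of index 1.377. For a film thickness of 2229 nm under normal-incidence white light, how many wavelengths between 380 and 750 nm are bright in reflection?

8

Ray reflecting at the top interface goes from n = 1.531 toward n = 1.377: no phase shift.
Bottom surface (1.377 → 1.486): reflection off a higher-index medium gives a half-wave phase shift.
Exactly one π shift → a net half-wave offset.
So the condition for constructive reflection is 2 n t = (m + ½) λ.
λ = 2 n t / (m + ½) = 6139 / (m + ½) nm.
m=7: 818 nm (IR); m=8: 722 nm (visible); m=9: 646 nm (visible); m=10: 585 nm (visible); m=11: 534 nm (visible); m=12: 491 nm (visible); m=13: 455 nm (visible); m=14: 423 nm (visible); m=15: 396 nm (visible); m=16: 372 nm (UV).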